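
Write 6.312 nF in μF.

nano = 10⁻⁹, micro = 10⁻⁶; factor is 10⁻³.
6.312 × 10⁻³ = 0.006312

0.006312 μF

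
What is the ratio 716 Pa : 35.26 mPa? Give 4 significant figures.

20310

(716) / (35.26 × 10^-3) = 20.306 × 10^3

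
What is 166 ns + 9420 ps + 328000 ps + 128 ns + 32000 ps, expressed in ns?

In ns:
  166 ns → 166
  9420 ps = 9420e-3 ns = 9.42
  328000 ps = 328000e-3 ns = 328
  128 ns → 128
  32000 ps = 32000e-3 ns = 32
Sum: 166 + 9.42 + 328 + 128 + 32 = 663.42

663.42 ns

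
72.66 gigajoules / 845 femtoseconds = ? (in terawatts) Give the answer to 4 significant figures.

85990000000 terawatts

(72.66e9) / (845e-15) = 0.0859882e24 W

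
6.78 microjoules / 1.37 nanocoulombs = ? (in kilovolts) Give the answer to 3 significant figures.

4.95 kilovolts

(6.78e-6) / (1.37e-9) = 4.9489e3 V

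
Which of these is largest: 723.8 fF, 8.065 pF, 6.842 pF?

723.8 fF = 0.0000000000007238 F
8.065 pF = 0.000000000008065 F
6.842 pF = 0.000000000006842 F

8.065 pF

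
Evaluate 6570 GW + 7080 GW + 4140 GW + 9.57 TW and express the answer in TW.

27.36 TW

In TW:
  6570 GW = 6570 × 10^-3 TW = 6.57
  7080 GW = 7080 × 10^-3 TW = 7.08
  4140 GW = 4140 × 10^-3 TW = 4.14
  9.57 TW → 9.57
Sum: 6.57 + 7.08 + 4.14 + 9.57 = 27.36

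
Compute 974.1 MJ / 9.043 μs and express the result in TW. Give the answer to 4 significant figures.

(974.1 × 10^6) / (9.043 × 10^-6) = 107.719 × 10^12 W

107.7 TW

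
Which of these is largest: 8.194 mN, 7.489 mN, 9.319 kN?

9.319 kN

8.194 mN = 0.008194 N
7.489 mN = 0.007489 N
9.319 kN = 9319 N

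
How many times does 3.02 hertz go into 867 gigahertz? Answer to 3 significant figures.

287000000000

(867 × 10^9) / (3.02) = 287.1 × 10^9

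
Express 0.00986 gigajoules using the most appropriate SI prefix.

9.86 megajoules

= 9.86 × 10⁶ joules; 10⁶ is mega.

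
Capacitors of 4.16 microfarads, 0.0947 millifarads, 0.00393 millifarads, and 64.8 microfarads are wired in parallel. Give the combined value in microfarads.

In microfarads:
  4.16 microfarads → 4.16
  0.0947 millifarads = 0.0947 × 10³ microfarads = 94.7
  0.00393 millifarads = 0.00393 × 10³ microfarads = 3.93
  64.8 microfarads → 64.8
Sum: 4.16 + 94.7 + 3.93 + 64.8 = 167.59

167.59 microfarads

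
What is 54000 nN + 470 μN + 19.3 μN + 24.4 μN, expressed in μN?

In μN:
  54000 nN = 54000e-3 μN = 54
  470 μN → 470
  19.3 μN → 19.3
  24.4 μN → 24.4
Sum: 54 + 470 + 19.3 + 24.4 = 567.7

567.7 μN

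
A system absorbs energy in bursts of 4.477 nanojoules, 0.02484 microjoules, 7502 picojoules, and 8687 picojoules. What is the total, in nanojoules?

45.506 nanojoules

In nanojoules:
  4.477 nanojoules → 4.477
  0.02484 microjoules = 0.02484 × 10^3 nanojoules = 24.84
  7502 picojoules = 7502 × 10^-3 nanojoules = 7.502
  8687 picojoules = 8687 × 10^-3 nanojoules = 8.687
Sum: 4.477 + 24.84 + 7.502 + 8.687 = 45.506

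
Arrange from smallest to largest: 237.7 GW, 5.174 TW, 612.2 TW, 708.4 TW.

237.7 GW = 237700000000 W
5.174 TW = 5174000000000 W
612.2 TW = 612200000000000 W
708.4 TW = 708400000000000 W

237.7 GW < 5.174 TW < 612.2 TW < 708.4 TW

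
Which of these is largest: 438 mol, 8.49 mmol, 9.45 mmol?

438 mol

438 mol = 438 mol
8.49 mmol = 0.00849 mol
9.45 mmol = 0.00945 mol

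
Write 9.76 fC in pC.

0.00976 pC

femto = 10⁻¹⁵, pico = 10⁻¹²; factor is 10⁻³.
9.76 × 10⁻³ = 0.00976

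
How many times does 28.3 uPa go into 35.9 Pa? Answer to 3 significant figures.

1270000

(35.9) / (28.3 × 10⁻⁶) = 1.269 × 10⁶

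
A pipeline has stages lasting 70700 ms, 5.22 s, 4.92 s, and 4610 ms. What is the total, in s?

In s:
  70700 ms = 70700e-3 s = 70.7
  5.22 s → 5.22
  4.92 s → 4.92
  4610 ms = 4610e-3 s = 4.61
Sum: 70.7 + 5.22 + 4.92 + 4.61 = 85.45

85.45 s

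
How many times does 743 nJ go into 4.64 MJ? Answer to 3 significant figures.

(4.64 × 10^6) / (743 × 10^-9) = 0.006245 × 10^15

6240000000000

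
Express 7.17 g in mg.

7170 mg

(no prefix) = 10^0, milli = 10^-3; factor is 10^3.
7.17 × 10^3 = 7170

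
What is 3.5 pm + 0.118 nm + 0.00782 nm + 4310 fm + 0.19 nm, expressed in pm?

323.63 pm

In pm:
  3.5 pm → 3.5
  0.118 nm = 0.118 × 10³ pm = 118
  0.00782 nm = 0.00782 × 10³ pm = 7.82
  4310 fm = 4310 × 10⁻³ pm = 4.31
  0.19 nm = 0.19 × 10³ pm = 190
Sum: 3.5 + 118 + 7.82 + 4.31 + 190 = 323.63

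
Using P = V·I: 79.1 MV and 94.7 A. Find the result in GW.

79.1e6 × 94.7 = 7490.77e6 W

7.49077 GW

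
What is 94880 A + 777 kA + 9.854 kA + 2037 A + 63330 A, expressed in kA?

In kA:
  94880 A = 94880 × 10^-3 kA = 94.88
  777 kA → 777
  9.854 kA → 9.854
  2037 A = 2037 × 10^-3 kA = 2.037
  63330 A = 63330 × 10^-3 kA = 63.33
Sum: 94.88 + 777 + 9.854 + 2.037 + 63.33 = 947.101

947.101 kA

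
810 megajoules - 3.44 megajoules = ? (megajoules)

806.56 megajoules

In megajoules:
  810 megajoules → 810
  3.44 megajoules → 3.44
Difference: 810 - 3.44 = 806.56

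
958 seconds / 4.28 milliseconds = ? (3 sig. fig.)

224000

(958) / (4.28 × 10^-3) = 223.8 × 10^3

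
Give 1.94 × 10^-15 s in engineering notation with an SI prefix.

= 1.94 × 10^-15 s; 10^-15 is femto.

1.94 fs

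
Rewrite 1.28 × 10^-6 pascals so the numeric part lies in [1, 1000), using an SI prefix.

1.28 micropascals

= 1.28 × 10^-6 pascals; 10^-6 is micro.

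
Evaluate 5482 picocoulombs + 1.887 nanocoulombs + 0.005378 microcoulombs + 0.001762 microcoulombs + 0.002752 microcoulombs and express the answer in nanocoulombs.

In nanocoulombs:
  5482 picocoulombs = 5482 × 10⁻³ nanocoulombs = 5.482
  1.887 nanocoulombs → 1.887
  0.005378 microcoulombs = 0.005378 × 10³ nanocoulombs = 5.378
  0.001762 microcoulombs = 0.001762 × 10³ nanocoulombs = 1.762
  0.002752 microcoulombs = 0.002752 × 10³ nanocoulombs = 2.752
Sum: 5.482 + 1.887 + 5.378 + 1.762 + 2.752 = 17.261

17.261 nanocoulombs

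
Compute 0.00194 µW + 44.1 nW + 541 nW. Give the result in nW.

587.04 nW

In nW:
  0.00194 µW = 0.00194 × 10³ nW = 1.94
  44.1 nW → 44.1
  541 nW → 541
Sum: 1.94 + 44.1 + 541 = 587.04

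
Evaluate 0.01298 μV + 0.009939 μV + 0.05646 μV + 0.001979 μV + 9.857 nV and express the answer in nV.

91.215 nV

In nV:
  0.01298 μV = 0.01298e3 nV = 12.98
  0.009939 μV = 0.009939e3 nV = 9.939
  0.05646 μV = 0.05646e3 nV = 56.46
  0.001979 μV = 0.001979e3 nV = 1.979
  9.857 nV → 9.857
Sum: 12.98 + 9.939 + 56.46 + 1.979 + 9.857 = 91.215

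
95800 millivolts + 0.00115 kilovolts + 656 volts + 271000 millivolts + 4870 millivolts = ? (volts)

In volts:
  95800 millivolts = 95800e-3 volts = 95.8
  0.00115 kilovolts = 0.00115e3 volts = 1.15
  656 volts → 656
  271000 millivolts = 271000e-3 volts = 271
  4870 millivolts = 4870e-3 volts = 4.87
Sum: 95.8 + 1.15 + 656 + 271 + 4.87 = 1028.82

1028.82 volts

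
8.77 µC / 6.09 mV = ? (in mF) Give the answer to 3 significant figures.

(8.77e-6) / (6.09e-3) = 1.4401e-3 F

1.44 mF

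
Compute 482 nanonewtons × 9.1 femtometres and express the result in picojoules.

0.0000000043862 picojoules

482 × 10^-9 × 9.1 × 10^-15 = 4386.2 × 10^-24 J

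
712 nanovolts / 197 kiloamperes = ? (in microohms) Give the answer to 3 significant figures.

0.00000361 microohms

(712e-9) / (197e3) = 3.6142e-12 Ω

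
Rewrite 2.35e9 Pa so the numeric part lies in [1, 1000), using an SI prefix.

= 2.35e9 Pa; 1e9 is giga.

2.35 GPa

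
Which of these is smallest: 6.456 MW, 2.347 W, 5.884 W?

6.456 MW = 6456000 W
2.347 W = 2.347 W
5.884 W = 5.884 W

2.347 W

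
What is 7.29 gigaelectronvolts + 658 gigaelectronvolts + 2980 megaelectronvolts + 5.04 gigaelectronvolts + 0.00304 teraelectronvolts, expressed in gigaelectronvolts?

In gigaelectronvolts:
  7.29 gigaelectronvolts → 7.29
  658 gigaelectronvolts → 658
  2980 megaelectronvolts = 2980 × 10^-3 gigaelectronvolts = 2.98
  5.04 gigaelectronvolts → 5.04
  0.00304 teraelectronvolts = 0.00304 × 10^3 gigaelectronvolts = 3.04
Sum: 7.29 + 658 + 2.98 + 5.04 + 3.04 = 676.35

676.35 gigaelectronvolts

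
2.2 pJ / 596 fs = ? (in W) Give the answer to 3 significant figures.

3.69 W

(2.2 × 10^-12) / (596 × 10^-15) = 0.0036913 × 10^3 W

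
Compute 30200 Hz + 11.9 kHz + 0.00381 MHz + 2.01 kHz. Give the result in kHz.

47.92 kHz

In kHz:
  30200 Hz = 30200 × 10⁻³ kHz = 30.2
  11.9 kHz → 11.9
  0.00381 MHz = 0.00381 × 10³ kHz = 3.81
  2.01 kHz → 2.01
Sum: 30.2 + 11.9 + 3.81 + 2.01 = 47.92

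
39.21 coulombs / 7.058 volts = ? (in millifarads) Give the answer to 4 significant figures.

(39.21) / (7.058) = 5.5554 F

5555 millifarads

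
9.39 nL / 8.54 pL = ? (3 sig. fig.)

1100

(9.39 × 10⁻⁹) / (8.54 × 10⁻¹²) = 1.1 × 10³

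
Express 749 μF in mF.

0.749 mF

micro = 10⁻⁶, milli = 10⁻³; factor is 10⁻³.
749 × 10⁻³ = 0.749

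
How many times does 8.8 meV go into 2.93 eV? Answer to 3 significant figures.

333

(2.93) / (8.8e-3) = 0.333e3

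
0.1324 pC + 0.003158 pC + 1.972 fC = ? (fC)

In fC:
  0.1324 pC = 0.1324 × 10³ fC = 132.4
  0.003158 pC = 0.003158 × 10³ fC = 3.158
  1.972 fC → 1.972
Sum: 132.4 + 3.158 + 1.972 = 137.53

137.53 fC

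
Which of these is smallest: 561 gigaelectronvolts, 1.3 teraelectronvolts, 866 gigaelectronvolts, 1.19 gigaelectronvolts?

561 gigaelectronvolts = 561000000000 electronvolts
1.3 teraelectronvolts = 1300000000000 electronvolts
866 gigaelectronvolts = 866000000000 electronvolts
1.19 gigaelectronvolts = 1190000000 electronvolts

1.19 gigaelectronvolts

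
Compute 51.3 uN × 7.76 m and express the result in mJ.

51.3e-6 × 7.76 = 398.088e-6 J

0.398088 mJ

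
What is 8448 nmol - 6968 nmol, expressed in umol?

In umol:
  8448 nmol = 8448 × 10^-3 umol = 8.448
  6968 nmol = 6968 × 10^-3 umol = 6.968
Difference: 8.448 - 6.968 = 1.48

1.48 umol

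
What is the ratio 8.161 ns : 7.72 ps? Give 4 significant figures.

1057

(8.161 × 10⁻⁹) / (7.72 × 10⁻¹²) = 1.0571 × 10³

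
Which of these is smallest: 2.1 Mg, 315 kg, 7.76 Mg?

2.1 Mg = 2100000 g
315 kg = 315000 g
7.76 Mg = 7760000 g

315 kg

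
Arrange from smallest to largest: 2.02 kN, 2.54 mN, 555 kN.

2.54 mN < 2.02 kN < 555 kN

2.02 kN = 2020 N
2.54 mN = 0.00254 N
555 kN = 555000 N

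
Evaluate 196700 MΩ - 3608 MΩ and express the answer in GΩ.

In GΩ:
  196700 MΩ = 196700 × 10^-3 GΩ = 196.7
  3608 MΩ = 3608 × 10^-3 GΩ = 3.608
Difference: 196.7 - 3.608 = 193.092

193.092 GΩ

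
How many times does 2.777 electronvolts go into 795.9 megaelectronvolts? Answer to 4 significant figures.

286600000

(795.9 × 10^6) / (2.777) = 286.6 × 10^6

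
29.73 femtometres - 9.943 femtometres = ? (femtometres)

19.787 femtometres

In femtometres:
  29.73 femtometres → 29.73
  9.943 femtometres → 9.943
Difference: 29.73 - 9.943 = 19.787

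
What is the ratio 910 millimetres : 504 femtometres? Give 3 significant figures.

1810000000000

(910 × 10^-3) / (504 × 10^-15) = 1.806 × 10^12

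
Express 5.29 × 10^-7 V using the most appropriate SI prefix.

529 nV

= 529 × 10^-9 V; 10^-9 is nano.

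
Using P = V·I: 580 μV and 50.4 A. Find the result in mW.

580e-6 × 50.4 = 29232e-6 W

29.232 mW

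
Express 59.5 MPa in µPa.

59500000000000 µPa

mega = 10^6, micro = 10^-6; factor is 10^12.
59.5 × 10^12 = 59500000000000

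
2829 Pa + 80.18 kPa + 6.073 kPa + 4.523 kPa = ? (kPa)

In kPa:
  2829 Pa = 2829 × 10^-3 kPa = 2.829
  80.18 kPa → 80.18
  6.073 kPa → 6.073
  4.523 kPa → 4.523
Sum: 2.829 + 80.18 + 6.073 + 4.523 = 93.605

93.605 kPa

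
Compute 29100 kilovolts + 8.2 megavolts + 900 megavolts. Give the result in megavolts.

In megavolts:
  29100 kilovolts = 29100 × 10^-3 megavolts = 29.1
  8.2 megavolts → 8.2
  900 megavolts → 900
Sum: 29.1 + 8.2 + 900 = 937.3

937.3 megavolts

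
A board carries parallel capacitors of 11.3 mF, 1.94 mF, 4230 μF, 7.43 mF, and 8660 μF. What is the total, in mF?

33.56 mF

In mF:
  11.3 mF → 11.3
  1.94 mF → 1.94
  4230 μF = 4230 × 10⁻³ mF = 4.23
  7.43 mF → 7.43
  8660 μF = 8660 × 10⁻³ mF = 8.66
Sum: 11.3 + 1.94 + 4.23 + 7.43 + 8.66 = 33.56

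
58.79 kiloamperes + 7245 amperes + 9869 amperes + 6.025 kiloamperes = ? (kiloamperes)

In kiloamperes:
  58.79 kiloamperes → 58.79
  7245 amperes = 7245 × 10⁻³ kiloamperes = 7.245
  9869 amperes = 9869 × 10⁻³ kiloamperes = 9.869
  6.025 kiloamperes → 6.025
Sum: 58.79 + 7.245 + 9.869 + 6.025 = 81.929

81.929 kiloamperes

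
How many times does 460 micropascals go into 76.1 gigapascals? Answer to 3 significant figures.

(76.1e9) / (460e-6) = 0.1654e15

165000000000000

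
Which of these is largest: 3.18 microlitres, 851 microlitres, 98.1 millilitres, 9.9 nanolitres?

98.1 millilitres

3.18 microlitres = 0.00000318 litres
851 microlitres = 0.000851 litres
98.1 millilitres = 0.0981 litres
9.9 nanolitres = 0.0000000099 litres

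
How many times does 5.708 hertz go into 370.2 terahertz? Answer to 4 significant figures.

64860000000000

(370.2 × 10^12) / (5.708) = 64.856 × 10^12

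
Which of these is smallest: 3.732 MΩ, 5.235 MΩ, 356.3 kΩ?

3.732 MΩ = 3732000 Ω
5.235 MΩ = 5235000 Ω
356.3 kΩ = 356300 Ω

356.3 kΩ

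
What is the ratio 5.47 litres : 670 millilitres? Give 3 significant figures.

(5.47) / (670e-3) = 0.008164e3

8.16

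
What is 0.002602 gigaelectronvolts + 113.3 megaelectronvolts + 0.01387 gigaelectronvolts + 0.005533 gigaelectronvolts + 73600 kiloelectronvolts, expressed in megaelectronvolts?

208.905 megaelectronvolts

In megaelectronvolts:
  0.002602 gigaelectronvolts = 0.002602 × 10³ megaelectronvolts = 2.602
  113.3 megaelectronvolts → 113.3
  0.01387 gigaelectronvolts = 0.01387 × 10³ megaelectronvolts = 13.87
  0.005533 gigaelectronvolts = 0.005533 × 10³ megaelectronvolts = 5.533
  73600 kiloelectronvolts = 73600 × 10⁻³ megaelectronvolts = 73.6
Sum: 2.602 + 113.3 + 13.87 + 5.533 + 73.6 = 208.905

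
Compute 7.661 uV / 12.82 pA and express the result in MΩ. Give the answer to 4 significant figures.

0.5976 MΩ

(7.661 × 10^-6) / (12.82 × 10^-12) = 0.597582 × 10^6 Ω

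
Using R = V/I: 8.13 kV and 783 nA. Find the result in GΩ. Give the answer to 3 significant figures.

(8.13 × 10³) / (783 × 10⁻⁹) = 0.010383 × 10¹² Ω

10.4 GΩ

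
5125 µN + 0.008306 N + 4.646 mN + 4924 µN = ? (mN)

23.001 mN

In mN:
  5125 µN = 5125e-3 mN = 5.125
  0.008306 N = 0.008306e3 mN = 8.306
  4.646 mN → 4.646
  4924 µN = 4924e-3 mN = 4.924
Sum: 5.125 + 8.306 + 4.646 + 4.924 = 23.001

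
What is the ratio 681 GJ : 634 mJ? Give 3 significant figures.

1070000000000

(681 × 10^9) / (634 × 10^-3) = 1.074 × 10^12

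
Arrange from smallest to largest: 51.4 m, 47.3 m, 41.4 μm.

51.4 m = 51.4 m
47.3 m = 47.3 m
41.4 μm = 0.0000414 m

41.4 μm < 47.3 m < 51.4 m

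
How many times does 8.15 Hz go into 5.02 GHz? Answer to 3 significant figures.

616000000

(5.02 × 10⁹) / (8.15) = 0.616 × 10⁹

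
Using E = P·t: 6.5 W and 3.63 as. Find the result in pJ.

0.000023595 pJ

6.5 × 3.63e-18 = 23.595e-18 J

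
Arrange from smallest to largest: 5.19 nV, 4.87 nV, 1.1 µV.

5.19 nV = 0.00000000519 V
4.87 nV = 0.00000000487 V
1.1 µV = 0.0000011 V

4.87 nV < 5.19 nV < 1.1 µV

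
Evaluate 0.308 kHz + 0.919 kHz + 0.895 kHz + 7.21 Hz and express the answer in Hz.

In Hz:
  0.308 kHz = 0.308 × 10^3 Hz = 308
  0.919 kHz = 0.919 × 10^3 Hz = 919
  0.895 kHz = 0.895 × 10^3 Hz = 895
  7.21 Hz → 7.21
Sum: 308 + 919 + 895 + 7.21 = 2129.21

2129.21 Hz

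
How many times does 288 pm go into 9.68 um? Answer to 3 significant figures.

33600

(9.68 × 10⁻⁶) / (288 × 10⁻¹²) = 0.03361 × 10⁶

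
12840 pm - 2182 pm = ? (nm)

10.658 nm

In nm:
  12840 pm = 12840e-3 nm = 12.84
  2182 pm = 2182e-3 nm = 2.182
Difference: 12.84 - 2.182 = 10.658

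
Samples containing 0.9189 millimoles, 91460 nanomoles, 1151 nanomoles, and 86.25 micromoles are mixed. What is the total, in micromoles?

1097.761 micromoles

In micromoles:
  0.9189 millimoles = 0.9189 × 10³ micromoles = 918.9
  91460 nanomoles = 91460 × 10⁻³ micromoles = 91.46
  1151 nanomoles = 1151 × 10⁻³ micromoles = 1.151
  86.25 micromoles → 86.25
Sum: 918.9 + 91.46 + 1.151 + 86.25 = 1097.761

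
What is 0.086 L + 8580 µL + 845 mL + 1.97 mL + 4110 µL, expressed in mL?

945.66 mL

In mL:
  0.086 L = 0.086 × 10³ mL = 86
  8580 µL = 8580 × 10⁻³ mL = 8.58
  845 mL → 845
  1.97 mL → 1.97
  4110 µL = 4110 × 10⁻³ mL = 4.11
Sum: 86 + 8.58 + 845 + 1.97 + 4.11 = 945.66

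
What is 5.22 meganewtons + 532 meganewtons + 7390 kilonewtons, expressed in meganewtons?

544.61 meganewtons

In meganewtons:
  5.22 meganewtons → 5.22
  532 meganewtons → 532
  7390 kilonewtons = 7390 × 10^-3 meganewtons = 7.39
Sum: 5.22 + 532 + 7.39 = 544.61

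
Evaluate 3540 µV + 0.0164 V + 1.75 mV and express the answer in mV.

In mV:
  3540 µV = 3540 × 10⁻³ mV = 3.54
  0.0164 V = 0.0164 × 10³ mV = 16.4
  1.75 mV → 1.75
Sum: 3.54 + 16.4 + 1.75 = 21.69

21.69 mV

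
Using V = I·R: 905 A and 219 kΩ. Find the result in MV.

905 × 219 × 10³ = 198195 × 10³ V

198.195 MV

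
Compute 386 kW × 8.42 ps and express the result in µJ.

3.25012 µJ

386e3 × 8.42e-12 = 3250.12e-9 J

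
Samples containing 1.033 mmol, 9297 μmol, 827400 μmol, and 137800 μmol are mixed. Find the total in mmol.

975.53 mmol

In mmol:
  1.033 mmol → 1.033
  9297 μmol = 9297 × 10⁻³ mmol = 9.297
  827400 μmol = 827400 × 10⁻³ mmol = 827.4
  137800 μmol = 137800 × 10⁻³ mmol = 137.8
Sum: 1.033 + 9.297 + 827.4 + 137.8 = 975.53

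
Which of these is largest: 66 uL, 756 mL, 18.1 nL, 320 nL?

756 mL

66 uL = 0.000066 L
756 mL = 0.756 L
18.1 nL = 0.0000000181 L
320 nL = 0.00000032 L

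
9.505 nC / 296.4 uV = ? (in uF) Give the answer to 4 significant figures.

(9.505 × 10⁻⁹) / (296.4 × 10⁻⁶) = 0.0320682 × 10⁻³ F

32.07 uF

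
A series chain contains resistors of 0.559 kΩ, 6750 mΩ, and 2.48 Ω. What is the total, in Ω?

In Ω:
  0.559 kΩ = 0.559 × 10³ Ω = 559
  6750 mΩ = 6750 × 10⁻³ Ω = 6.75
  2.48 Ω → 2.48
Sum: 559 + 6.75 + 2.48 = 568.23

568.23 Ω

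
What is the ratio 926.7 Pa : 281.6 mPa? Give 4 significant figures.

3291

(926.7) / (281.6e-3) = 3.2908e3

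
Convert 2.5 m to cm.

250 cm

(no prefix) = 10^0, centi = 10^-2; factor is 10^2.
2.5 × 10^2 = 250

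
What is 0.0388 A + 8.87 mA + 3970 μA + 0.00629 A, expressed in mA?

57.93 mA

In mA:
  0.0388 A = 0.0388 × 10³ mA = 38.8
  8.87 mA → 8.87
  3970 μA = 3970 × 10⁻³ mA = 3.97
  0.00629 A = 0.00629 × 10³ mA = 6.29
Sum: 38.8 + 8.87 + 3.97 + 6.29 = 57.93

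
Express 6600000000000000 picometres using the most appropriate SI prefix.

= 6.6 × 10³ metres; 10³ is kilo.

6.6 kilometres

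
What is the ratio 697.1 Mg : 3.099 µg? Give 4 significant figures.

224900000000000

(697.1 × 10^6) / (3.099 × 10^-6) = 224.94 × 10^12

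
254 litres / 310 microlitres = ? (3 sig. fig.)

(254) / (310e-6) = 0.8194e6

819000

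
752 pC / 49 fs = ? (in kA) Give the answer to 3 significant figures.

15.3 kA

(752 × 10^-12) / (49 × 10^-15) = 15.347 × 10^3 A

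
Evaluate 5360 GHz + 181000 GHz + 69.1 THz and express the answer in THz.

In THz:
  5360 GHz = 5360 × 10^-3 THz = 5.36
  181000 GHz = 181000 × 10^-3 THz = 181
  69.1 THz → 69.1
Sum: 5.36 + 181 + 69.1 = 255.46

255.46 THz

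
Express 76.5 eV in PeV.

(no prefix) = 10⁰, peta = 10¹⁵; factor is 10⁻¹⁵.
76.5 × 10⁻¹⁵ = 0.0000000000000765

0.0000000000000765 PeV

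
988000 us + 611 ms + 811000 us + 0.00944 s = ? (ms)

In ms:
  988000 us = 988000e-3 ms = 988
  611 ms → 611
  811000 us = 811000e-3 ms = 811
  0.00944 s = 0.00944e3 ms = 9.44
Sum: 988 + 611 + 811 + 9.44 = 2419.44

2419.44 ms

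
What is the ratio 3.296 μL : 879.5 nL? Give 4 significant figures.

3.748

(3.296 × 10^-6) / (879.5 × 10^-9) = 0.0037476 × 10^3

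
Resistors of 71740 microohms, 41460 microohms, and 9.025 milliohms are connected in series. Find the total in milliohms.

122.225 milliohms

In milliohms:
  71740 microohms = 71740 × 10⁻³ milliohms = 71.74
  41460 microohms = 41460 × 10⁻³ milliohms = 41.46
  9.025 milliohms → 9.025
Sum: 71.74 + 41.46 + 9.025 = 122.225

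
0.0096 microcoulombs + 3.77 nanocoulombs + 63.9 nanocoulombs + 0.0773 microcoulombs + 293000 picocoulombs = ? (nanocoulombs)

In nanocoulombs:
  0.0096 microcoulombs = 0.0096 × 10^3 nanocoulombs = 9.6
  3.77 nanocoulombs → 3.77
  63.9 nanocoulombs → 63.9
  0.0773 microcoulombs = 0.0773 × 10^3 nanocoulombs = 77.3
  293000 picocoulombs = 293000 × 10^-3 nanocoulombs = 293
Sum: 9.6 + 3.77 + 63.9 + 77.3 + 293 = 447.57

447.57 nanocoulombs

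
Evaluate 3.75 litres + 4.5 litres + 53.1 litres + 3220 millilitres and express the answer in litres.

64.57 litres

In litres:
  3.75 litres → 3.75
  4.5 litres → 4.5
  53.1 litres → 53.1
  3220 millilitres = 3220 × 10^-3 litres = 3.22
Sum: 3.75 + 4.5 + 53.1 + 3.22 = 64.57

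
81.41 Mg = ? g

mega = 1e6, (no prefix) = 1e0; factor is 1e6.
81.41 × 1e6 = 81410000

81410000 g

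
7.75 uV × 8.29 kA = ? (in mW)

7.75 × 10^-6 × 8.29 × 10^3 = 64.2475 × 10^-3 W

64.2475 mW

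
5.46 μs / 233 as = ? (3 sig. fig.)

(5.46 × 10⁻⁶) / (233 × 10⁻¹⁸) = 0.02343 × 10¹²

23400000000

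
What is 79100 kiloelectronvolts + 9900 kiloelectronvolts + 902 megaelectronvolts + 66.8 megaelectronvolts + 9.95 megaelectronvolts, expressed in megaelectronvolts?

1067.75 megaelectronvolts

In megaelectronvolts:
  79100 kiloelectronvolts = 79100 × 10^-3 megaelectronvolts = 79.1
  9900 kiloelectronvolts = 9900 × 10^-3 megaelectronvolts = 9.9
  902 megaelectronvolts → 902
  66.8 megaelectronvolts → 66.8
  9.95 megaelectronvolts → 9.95
Sum: 79.1 + 9.9 + 902 + 66.8 + 9.95 = 1067.75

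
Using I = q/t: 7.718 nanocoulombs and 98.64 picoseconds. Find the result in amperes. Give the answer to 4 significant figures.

78.24 amperes

(7.718e-9) / (98.64e-12) = 0.0782441e3 A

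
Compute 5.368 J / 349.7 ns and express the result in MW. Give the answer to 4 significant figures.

15.35 MW

(5.368) / (349.7 × 10^-9) = 0.0153503 × 10^9 W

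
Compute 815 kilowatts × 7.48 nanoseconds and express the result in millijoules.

6.0962 millijoules

815 × 10³ × 7.48 × 10⁻⁹ = 6096.2 × 10⁻⁶ J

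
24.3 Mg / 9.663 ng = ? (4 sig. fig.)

2515000000000000

(24.3e6) / (9.663e-9) = 2.5147e15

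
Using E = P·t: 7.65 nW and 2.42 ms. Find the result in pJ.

7.65 × 10^-9 × 2.42 × 10^-3 = 18.513 × 10^-12 J

18.513 pJ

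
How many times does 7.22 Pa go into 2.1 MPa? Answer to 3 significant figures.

(2.1 × 10⁶) / (7.22) = 0.2909 × 10⁶

291000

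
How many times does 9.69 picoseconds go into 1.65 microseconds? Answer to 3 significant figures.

(1.65 × 10^-6) / (9.69 × 10^-12) = 0.1703 × 10^6

170000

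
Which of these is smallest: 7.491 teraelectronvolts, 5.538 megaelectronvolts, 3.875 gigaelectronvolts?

5.538 megaelectronvolts

7.491 teraelectronvolts = 7491000000000 electronvolts
5.538 megaelectronvolts = 5538000 electronvolts
3.875 gigaelectronvolts = 3875000000 electronvolts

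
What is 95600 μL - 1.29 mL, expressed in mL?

94.31 mL

In mL:
  95600 μL = 95600e-3 mL = 95.6
  1.29 mL → 1.29
Difference: 95.6 - 1.29 = 94.31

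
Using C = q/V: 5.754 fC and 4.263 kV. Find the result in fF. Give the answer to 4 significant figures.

0.001350 fF

(5.754 × 10⁻¹⁵) / (4.263 × 10³) = 1.34975 × 10⁻¹⁸ F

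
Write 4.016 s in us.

(no prefix) = 1e0, micro = 1e-6; factor is 1e6.
4.016 × 1e6 = 4016000

4016000 us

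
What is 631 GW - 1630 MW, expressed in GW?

In GW:
  631 GW → 631
  1630 MW = 1630 × 10^-3 GW = 1.63
Difference: 631 - 1.63 = 629.37

629.37 GW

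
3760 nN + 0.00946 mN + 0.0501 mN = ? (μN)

In μN:
  3760 nN = 3760e-3 μN = 3.76
  0.00946 mN = 0.00946e3 μN = 9.46
  0.0501 mN = 0.0501e3 μN = 50.1
Sum: 3.76 + 9.46 + 50.1 = 63.32

63.32 μN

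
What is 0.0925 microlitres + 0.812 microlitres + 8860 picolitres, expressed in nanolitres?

913.36 nanolitres

In nanolitres:
  0.0925 microlitres = 0.0925 × 10^3 nanolitres = 92.5
  0.812 microlitres = 0.812 × 10^3 nanolitres = 812
  8860 picolitres = 8860 × 10^-3 nanolitres = 8.86
Sum: 92.5 + 812 + 8.86 = 913.36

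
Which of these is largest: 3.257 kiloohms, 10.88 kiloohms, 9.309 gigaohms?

3.257 kiloohms = 3257 ohms
10.88 kiloohms = 10880 ohms
9.309 gigaohms = 9309000000 ohms

9.309 gigaohms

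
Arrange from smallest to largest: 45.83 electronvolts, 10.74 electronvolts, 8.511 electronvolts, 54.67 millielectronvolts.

45.83 electronvolts = 45.83 electronvolts
10.74 electronvolts = 10.74 electronvolts
8.511 electronvolts = 8.511 electronvolts
54.67 millielectronvolts = 0.05467 electronvolts

54.67 millielectronvolts < 8.511 electronvolts < 10.74 electronvolts < 45.83 electronvolts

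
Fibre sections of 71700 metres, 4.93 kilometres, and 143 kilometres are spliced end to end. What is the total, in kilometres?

219.63 kilometres

In kilometres:
  71700 metres = 71700e-3 kilometres = 71.7
  4.93 kilometres → 4.93
  143 kilometres → 143
Sum: 71.7 + 4.93 + 143 = 219.63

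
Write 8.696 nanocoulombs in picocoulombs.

8696 picocoulombs

nano = 10^-9, pico = 10^-12; factor is 10^3.
8.696 × 10^3 = 8696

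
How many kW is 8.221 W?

0.008221 kW

(no prefix) = 10⁰, kilo = 10³; factor is 10⁻³.
8.221 × 10⁻³ = 0.008221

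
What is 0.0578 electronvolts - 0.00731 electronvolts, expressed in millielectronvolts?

50.49 millielectronvolts

In millielectronvolts:
  0.0578 electronvolts = 0.0578 × 10^3 millielectronvolts = 57.8
  0.00731 electronvolts = 0.00731 × 10^3 millielectronvolts = 7.31
Difference: 57.8 - 7.31 = 50.49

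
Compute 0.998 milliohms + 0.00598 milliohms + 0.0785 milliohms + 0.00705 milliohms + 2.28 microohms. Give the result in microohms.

In microohms:
  0.998 milliohms = 0.998 × 10³ microohms = 998
  0.00598 milliohms = 0.00598 × 10³ microohms = 5.98
  0.0785 milliohms = 0.0785 × 10³ microohms = 78.5
  0.00705 milliohms = 0.00705 × 10³ microohms = 7.05
  2.28 microohms → 2.28
Sum: 998 + 5.98 + 78.5 + 7.05 + 2.28 = 1091.81

1091.81 microohms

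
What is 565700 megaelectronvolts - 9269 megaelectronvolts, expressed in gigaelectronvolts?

In gigaelectronvolts:
  565700 megaelectronvolts = 565700 × 10^-3 gigaelectronvolts = 565.7
  9269 megaelectronvolts = 9269 × 10^-3 gigaelectronvolts = 9.269
Difference: 565.7 - 9.269 = 556.431

556.431 gigaelectronvolts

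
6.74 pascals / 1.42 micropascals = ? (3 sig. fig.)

4750000

(6.74) / (1.42 × 10⁻⁶) = 4.746 × 10⁶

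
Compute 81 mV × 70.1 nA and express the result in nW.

5.6781 nW

81 × 10⁻³ × 70.1 × 10⁻⁹ = 5678.1 × 10⁻¹² W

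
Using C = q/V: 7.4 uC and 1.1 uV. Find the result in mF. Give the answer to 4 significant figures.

(7.4e-6) / (1.1e-6) = 6.72727 F

6727 mF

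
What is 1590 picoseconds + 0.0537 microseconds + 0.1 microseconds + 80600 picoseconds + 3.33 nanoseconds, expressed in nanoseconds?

239.22 nanoseconds

In nanoseconds:
  1590 picoseconds = 1590 × 10⁻³ nanoseconds = 1.59
  0.0537 microseconds = 0.0537 × 10³ nanoseconds = 53.7
  0.1 microseconds = 0.1 × 10³ nanoseconds = 100
  80600 picoseconds = 80600 × 10⁻³ nanoseconds = 80.6
  3.33 nanoseconds → 3.33
Sum: 1.59 + 53.7 + 100 + 80.6 + 3.33 = 239.22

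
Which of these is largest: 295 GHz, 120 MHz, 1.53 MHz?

295 GHz = 295000000000 Hz
120 MHz = 120000000 Hz
1.53 MHz = 1530000 Hz

295 GHz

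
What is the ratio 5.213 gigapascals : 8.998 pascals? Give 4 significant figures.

579400000

(5.213 × 10⁹) / (8.998) = 0.57935 × 10⁹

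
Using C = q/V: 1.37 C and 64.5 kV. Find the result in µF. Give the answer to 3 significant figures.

(1.37) / (64.5 × 10³) = 0.02124 × 10⁻³ F

21.2 µF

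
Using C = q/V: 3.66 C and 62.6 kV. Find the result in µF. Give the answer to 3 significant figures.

(3.66) / (62.6 × 10³) = 0.058466 × 10⁻³ F

58.5 µF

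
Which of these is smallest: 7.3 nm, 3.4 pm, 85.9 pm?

3.4 pm

7.3 nm = 0.0000000073 m
3.4 pm = 0.0000000000034 m
85.9 pm = 0.0000000000859 m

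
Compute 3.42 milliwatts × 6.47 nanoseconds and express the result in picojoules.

3.42e-3 × 6.47e-9 = 22.1274e-12 J

22.1274 picojoules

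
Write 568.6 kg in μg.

568600000000 μg

kilo = 10^3, micro = 10^-6; factor is 10^9.
568.6 × 10^9 = 568600000000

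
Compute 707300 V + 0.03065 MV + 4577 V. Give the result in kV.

In kV:
  707300 V = 707300 × 10^-3 kV = 707.3
  0.03065 MV = 0.03065 × 10^3 kV = 30.65
  4577 V = 4577 × 10^-3 kV = 4.577
Sum: 707.3 + 30.65 + 4.577 = 742.527

742.527 kV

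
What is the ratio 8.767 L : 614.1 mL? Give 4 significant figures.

(8.767) / (614.1e-3) = 0.014276e3

14.28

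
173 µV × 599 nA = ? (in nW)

0.103627 nW

173e-6 × 599e-9 = 103627e-15 W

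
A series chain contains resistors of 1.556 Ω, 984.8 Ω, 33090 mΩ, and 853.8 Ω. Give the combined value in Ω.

In Ω:
  1.556 Ω → 1.556
  984.8 Ω → 984.8
  33090 mΩ = 33090 × 10⁻³ Ω = 33.09
  853.8 Ω → 853.8
Sum: 1.556 + 984.8 + 33.09 + 853.8 = 1873.246

1873.246 Ω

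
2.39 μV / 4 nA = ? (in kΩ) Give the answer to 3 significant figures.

0.598 kΩ

(2.39e-6) / (4e-9) = 0.5975e3 Ω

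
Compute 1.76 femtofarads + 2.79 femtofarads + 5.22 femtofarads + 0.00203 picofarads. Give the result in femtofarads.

In femtofarads:
  1.76 femtofarads → 1.76
  2.79 femtofarads → 2.79
  5.22 femtofarads → 5.22
  0.00203 picofarads = 0.00203 × 10^3 femtofarads = 2.03
Sum: 1.76 + 2.79 + 5.22 + 2.03 = 11.8

11.8 femtofarads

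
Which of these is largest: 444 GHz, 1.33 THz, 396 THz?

444 GHz = 444000000000 Hz
1.33 THz = 1330000000000 Hz
396 THz = 396000000000000 Hz

396 THz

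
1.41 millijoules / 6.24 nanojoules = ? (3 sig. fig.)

(1.41e-3) / (6.24e-9) = 0.226e6

226000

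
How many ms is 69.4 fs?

femto = 1e-15, milli = 1e-3; factor is 1e-12.
69.4 × 1e-12 = 0.0000000000694

0.0000000000694 ms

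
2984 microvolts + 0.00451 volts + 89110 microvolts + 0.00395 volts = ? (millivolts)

In millivolts:
  2984 microvolts = 2984 × 10⁻³ millivolts = 2.984
  0.00451 volts = 0.00451 × 10³ millivolts = 4.51
  89110 microvolts = 89110 × 10⁻³ millivolts = 89.11
  0.00395 volts = 0.00395 × 10³ millivolts = 3.95
Sum: 2.984 + 4.51 + 89.11 + 3.95 = 100.554

100.554 millivolts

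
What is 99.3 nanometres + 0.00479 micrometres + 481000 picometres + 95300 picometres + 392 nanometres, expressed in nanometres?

In nanometres:
  99.3 nanometres → 99.3
  0.00479 micrometres = 0.00479e3 nanometres = 4.79
  481000 picometres = 481000e-3 nanometres = 481
  95300 picometres = 95300e-3 nanometres = 95.3
  392 nanometres → 392
Sum: 99.3 + 4.79 + 481 + 95.3 + 392 = 1072.39

1072.39 nanometres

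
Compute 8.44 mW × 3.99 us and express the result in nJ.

8.44 × 10⁻³ × 3.99 × 10⁻⁶ = 33.6756 × 10⁻⁹ J

33.6756 nJ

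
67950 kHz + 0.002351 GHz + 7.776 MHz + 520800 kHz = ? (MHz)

598.877 MHz

In MHz:
  67950 kHz = 67950 × 10^-3 MHz = 67.95
  0.002351 GHz = 0.002351 × 10^3 MHz = 2.351
  7.776 MHz → 7.776
  520800 kHz = 520800 × 10^-3 MHz = 520.8
Sum: 67.95 + 2.351 + 7.776 + 520.8 = 598.877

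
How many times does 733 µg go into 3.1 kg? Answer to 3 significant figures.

4230000

(3.1 × 10^3) / (733 × 10^-6) = 0.004229 × 10^9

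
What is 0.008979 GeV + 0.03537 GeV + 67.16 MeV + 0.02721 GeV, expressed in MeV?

138.719 MeV

In MeV:
  0.008979 GeV = 0.008979 × 10^3 MeV = 8.979
  0.03537 GeV = 0.03537 × 10^3 MeV = 35.37
  67.16 MeV → 67.16
  0.02721 GeV = 0.02721 × 10^3 MeV = 27.21
Sum: 8.979 + 35.37 + 67.16 + 27.21 = 138.719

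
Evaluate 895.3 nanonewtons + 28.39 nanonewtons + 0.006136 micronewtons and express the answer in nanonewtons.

In nanonewtons:
  895.3 nanonewtons → 895.3
  28.39 nanonewtons → 28.39
  0.006136 micronewtons = 0.006136 × 10^3 nanonewtons = 6.136
Sum: 895.3 + 28.39 + 6.136 = 929.826

929.826 nanonewtons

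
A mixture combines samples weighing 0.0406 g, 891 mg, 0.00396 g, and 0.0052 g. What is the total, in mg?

In mg:
  0.0406 g = 0.0406e3 mg = 40.6
  891 mg → 891
  0.00396 g = 0.00396e3 mg = 3.96
  0.0052 g = 0.0052e3 mg = 5.2
Sum: 40.6 + 891 + 3.96 + 5.2 = 940.76

940.76 mg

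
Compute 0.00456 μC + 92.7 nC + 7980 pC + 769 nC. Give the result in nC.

874.24 nC

In nC:
  0.00456 μC = 0.00456e3 nC = 4.56
  92.7 nC → 92.7
  7980 pC = 7980e-3 nC = 7.98
  769 nC → 769
Sum: 4.56 + 92.7 + 7.98 + 769 = 874.24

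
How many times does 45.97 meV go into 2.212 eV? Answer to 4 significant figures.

(2.212) / (45.97e-3) = 0.048118e3

48.12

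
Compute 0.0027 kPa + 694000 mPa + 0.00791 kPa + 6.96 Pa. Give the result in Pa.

711.57 Pa

In Pa:
  0.0027 kPa = 0.0027 × 10³ Pa = 2.7
  694000 mPa = 694000 × 10⁻³ Pa = 694
  0.00791 kPa = 0.00791 × 10³ Pa = 7.91
  6.96 Pa → 6.96
Sum: 2.7 + 694 + 7.91 + 6.96 = 711.57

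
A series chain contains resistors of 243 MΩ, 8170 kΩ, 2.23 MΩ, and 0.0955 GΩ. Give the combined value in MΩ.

In MΩ:
  243 MΩ → 243
  8170 kΩ = 8170 × 10^-3 MΩ = 8.17
  2.23 MΩ → 2.23
  0.0955 GΩ = 0.0955 × 10^3 MΩ = 95.5
Sum: 243 + 8.17 + 2.23 + 95.5 = 348.9

348.9 MΩ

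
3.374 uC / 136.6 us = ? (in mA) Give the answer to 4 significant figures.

24.70 mA

(3.374e-6) / (136.6e-6) = 0.0246999 A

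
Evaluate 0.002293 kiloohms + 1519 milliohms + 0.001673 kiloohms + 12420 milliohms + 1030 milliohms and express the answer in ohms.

18.935 ohms

In ohms:
  0.002293 kiloohms = 0.002293e3 ohms = 2.293
  1519 milliohms = 1519e-3 ohms = 1.519
  0.001673 kiloohms = 0.001673e3 ohms = 1.673
  12420 milliohms = 12420e-3 ohms = 12.42
  1030 milliohms = 1030e-3 ohms = 1.03
Sum: 2.293 + 1.519 + 1.673 + 12.42 + 1.03 = 18.935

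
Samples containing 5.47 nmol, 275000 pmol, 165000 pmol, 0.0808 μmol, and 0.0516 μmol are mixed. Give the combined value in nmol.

In nmol:
  5.47 nmol → 5.47
  275000 pmol = 275000 × 10^-3 nmol = 275
  165000 pmol = 165000 × 10^-3 nmol = 165
  0.0808 μmol = 0.0808 × 10^3 nmol = 80.8
  0.0516 μmol = 0.0516 × 10^3 nmol = 51.6
Sum: 5.47 + 275 + 165 + 80.8 + 51.6 = 577.87

577.87 nmol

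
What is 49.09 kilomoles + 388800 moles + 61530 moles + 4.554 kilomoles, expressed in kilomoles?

503.974 kilomoles

In kilomoles:
  49.09 kilomoles → 49.09
  388800 moles = 388800e-3 kilomoles = 388.8
  61530 moles = 61530e-3 kilomoles = 61.53
  4.554 kilomoles → 4.554
Sum: 49.09 + 388.8 + 61.53 + 4.554 = 503.974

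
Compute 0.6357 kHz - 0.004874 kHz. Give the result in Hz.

630.826 Hz

In Hz:
  0.6357 kHz = 0.6357 × 10³ Hz = 635.7
  0.004874 kHz = 0.004874 × 10³ Hz = 4.874
Difference: 635.7 - 4.874 = 630.826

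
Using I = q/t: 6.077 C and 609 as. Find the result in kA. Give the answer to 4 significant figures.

9979000000000 kA

(6.077) / (609 × 10⁻¹⁸) = 0.00997865 × 10¹⁸ A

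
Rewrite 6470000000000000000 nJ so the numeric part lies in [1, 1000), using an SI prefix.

6.47 GJ

= 6.47e9 J; 1e9 is giga.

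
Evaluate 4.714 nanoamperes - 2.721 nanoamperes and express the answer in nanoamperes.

1.993 nanoamperes

In nanoamperes:
  4.714 nanoamperes → 4.714
  2.721 nanoamperes → 2.721
Difference: 4.714 - 2.721 = 1.993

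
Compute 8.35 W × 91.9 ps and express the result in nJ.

8.35 × 91.9 × 10⁻¹² = 767.365 × 10⁻¹² J

0.767365 nJ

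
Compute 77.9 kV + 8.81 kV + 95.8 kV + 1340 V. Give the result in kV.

183.85 kV

In kV:
  77.9 kV → 77.9
  8.81 kV → 8.81
  95.8 kV → 95.8
  1340 V = 1340e-3 kV = 1.34
Sum: 77.9 + 8.81 + 95.8 + 1.34 = 183.85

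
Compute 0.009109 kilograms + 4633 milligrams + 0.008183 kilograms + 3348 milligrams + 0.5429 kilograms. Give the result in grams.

568.173 grams

In grams:
  0.009109 kilograms = 0.009109 × 10^3 grams = 9.109
  4633 milligrams = 4633 × 10^-3 grams = 4.633
  0.008183 kilograms = 0.008183 × 10^3 grams = 8.183
  3348 milligrams = 3348 × 10^-3 grams = 3.348
  0.5429 kilograms = 0.5429 × 10^3 grams = 542.9
Sum: 9.109 + 4.633 + 8.183 + 3.348 + 542.9 = 568.173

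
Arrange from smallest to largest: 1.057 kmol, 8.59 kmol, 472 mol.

1.057 kmol = 1057 mol
8.59 kmol = 8590 mol
472 mol = 472 mol

472 mol < 1.057 kmol < 8.59 kmol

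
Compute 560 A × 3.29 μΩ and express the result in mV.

560 × 3.29 × 10⁻⁶ = 1842.4 × 10⁻⁶ V

1.8424 mV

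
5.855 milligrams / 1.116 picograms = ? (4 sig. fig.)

(5.855 × 10⁻³) / (1.116 × 10⁻¹²) = 5.2464 × 10⁹

5246000000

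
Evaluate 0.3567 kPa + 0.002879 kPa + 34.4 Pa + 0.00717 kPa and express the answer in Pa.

In Pa:
  0.3567 kPa = 0.3567 × 10³ Pa = 356.7
  0.002879 kPa = 0.002879 × 10³ Pa = 2.879
  34.4 Pa → 34.4
  0.00717 kPa = 0.00717 × 10³ Pa = 7.17
Sum: 356.7 + 2.879 + 34.4 + 7.17 = 401.149

401.149 Pa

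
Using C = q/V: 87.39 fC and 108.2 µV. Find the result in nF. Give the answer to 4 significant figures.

(87.39 × 10⁻¹⁵) / (108.2 × 10⁻⁶) = 0.807671 × 10⁻⁹ F

0.8077 nF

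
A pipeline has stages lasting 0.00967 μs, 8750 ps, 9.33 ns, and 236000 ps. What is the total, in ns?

263.75 ns

In ns:
  0.00967 μs = 0.00967 × 10^3 ns = 9.67
  8750 ps = 8750 × 10^-3 ns = 8.75
  9.33 ns → 9.33
  236000 ps = 236000 × 10^-3 ns = 236
Sum: 9.67 + 8.75 + 9.33 + 236 = 263.75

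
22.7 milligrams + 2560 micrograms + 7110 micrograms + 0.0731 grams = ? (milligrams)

In milligrams:
  22.7 milligrams → 22.7
  2560 micrograms = 2560 × 10^-3 milligrams = 2.56
  7110 micrograms = 7110 × 10^-3 milligrams = 7.11
  0.0731 grams = 0.0731 × 10^3 milligrams = 73.1
Sum: 22.7 + 2.56 + 7.11 + 73.1 = 105.47

105.47 milligrams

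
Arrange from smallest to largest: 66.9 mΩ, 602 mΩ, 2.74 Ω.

66.9 mΩ = 0.0669 Ω
602 mΩ = 0.602 Ω
2.74 Ω = 2.74 Ω

66.9 mΩ < 602 mΩ < 2.74 Ω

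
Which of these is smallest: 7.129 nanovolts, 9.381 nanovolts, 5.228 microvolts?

7.129 nanovolts = 0.000000007129 volts
9.381 nanovolts = 0.000000009381 volts
5.228 microvolts = 0.000005228 volts

7.129 nanovolts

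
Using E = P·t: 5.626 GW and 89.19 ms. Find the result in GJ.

0.50178294 GJ

5.626 × 10⁹ × 89.19 × 10⁻³ = 501.78294 × 10⁶ J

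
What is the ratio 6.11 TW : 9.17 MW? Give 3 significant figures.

(6.11 × 10^12) / (9.17 × 10^6) = 0.6663 × 10^6

666000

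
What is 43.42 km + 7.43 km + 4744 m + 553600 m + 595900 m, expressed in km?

In km:
  43.42 km → 43.42
  7.43 km → 7.43
  4744 m = 4744 × 10⁻³ km = 4.744
  553600 m = 553600 × 10⁻³ km = 553.6
  595900 m = 595900 × 10⁻³ km = 595.9
Sum: 43.42 + 7.43 + 4.744 + 553.6 + 595.9 = 1205.094

1205.094 km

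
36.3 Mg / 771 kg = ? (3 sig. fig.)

(36.3 × 10^6) / (771 × 10^3) = 0.04708 × 10^3

47.1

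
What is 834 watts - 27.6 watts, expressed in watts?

In watts:
  834 watts → 834
  27.6 watts → 27.6
Difference: 834 - 27.6 = 806.4

806.4 watts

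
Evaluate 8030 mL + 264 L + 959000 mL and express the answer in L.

In L:
  8030 mL = 8030 × 10^-3 L = 8.03
  264 L → 264
  959000 mL = 959000 × 10^-3 L = 959
Sum: 8.03 + 264 + 959 = 1231.03

1231.03 L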